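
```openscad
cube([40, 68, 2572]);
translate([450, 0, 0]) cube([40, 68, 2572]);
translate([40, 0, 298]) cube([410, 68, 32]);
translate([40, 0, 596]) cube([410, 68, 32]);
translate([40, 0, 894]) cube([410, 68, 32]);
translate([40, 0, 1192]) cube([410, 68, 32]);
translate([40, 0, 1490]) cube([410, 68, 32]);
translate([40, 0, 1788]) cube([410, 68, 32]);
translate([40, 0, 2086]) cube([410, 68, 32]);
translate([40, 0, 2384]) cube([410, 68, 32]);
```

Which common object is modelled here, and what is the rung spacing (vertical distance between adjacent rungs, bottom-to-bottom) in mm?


A ladder. The rung spacing is 298 mm.

Two tall 40×68 posts with 8 short bars between them — a ladder. Adjacent rungs sit at z = 298 and z = 596, so the spacing is 596 − 298 = 298 mm.


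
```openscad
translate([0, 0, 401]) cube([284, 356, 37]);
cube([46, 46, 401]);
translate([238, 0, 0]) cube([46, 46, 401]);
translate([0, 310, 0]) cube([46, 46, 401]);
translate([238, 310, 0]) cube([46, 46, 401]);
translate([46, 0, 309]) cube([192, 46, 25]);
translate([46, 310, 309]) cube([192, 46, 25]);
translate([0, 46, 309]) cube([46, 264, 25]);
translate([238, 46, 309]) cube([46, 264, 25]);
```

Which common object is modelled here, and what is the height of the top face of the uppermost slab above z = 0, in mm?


A stool. The seat height is 438 mm.

A 284×356×37 slab at z = 401 on four corner posts — a stool. The seat top is 401 + 37 = 438 mm.


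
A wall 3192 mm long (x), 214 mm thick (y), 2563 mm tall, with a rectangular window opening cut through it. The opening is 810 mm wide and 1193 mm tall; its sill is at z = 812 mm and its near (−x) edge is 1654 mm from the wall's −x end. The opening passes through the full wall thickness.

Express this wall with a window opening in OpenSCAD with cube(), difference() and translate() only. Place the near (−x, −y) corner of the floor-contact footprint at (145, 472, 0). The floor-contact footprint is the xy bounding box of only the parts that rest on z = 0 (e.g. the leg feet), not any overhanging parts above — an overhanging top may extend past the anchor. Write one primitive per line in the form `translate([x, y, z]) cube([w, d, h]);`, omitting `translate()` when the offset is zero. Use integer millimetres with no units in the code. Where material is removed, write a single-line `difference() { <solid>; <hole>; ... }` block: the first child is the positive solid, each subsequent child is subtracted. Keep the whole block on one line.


difference() { translate([145, 472, 0]) cube([3192, 214, 2563]); translate([1799, 472, 812]) cube([810, 214, 1193]); }


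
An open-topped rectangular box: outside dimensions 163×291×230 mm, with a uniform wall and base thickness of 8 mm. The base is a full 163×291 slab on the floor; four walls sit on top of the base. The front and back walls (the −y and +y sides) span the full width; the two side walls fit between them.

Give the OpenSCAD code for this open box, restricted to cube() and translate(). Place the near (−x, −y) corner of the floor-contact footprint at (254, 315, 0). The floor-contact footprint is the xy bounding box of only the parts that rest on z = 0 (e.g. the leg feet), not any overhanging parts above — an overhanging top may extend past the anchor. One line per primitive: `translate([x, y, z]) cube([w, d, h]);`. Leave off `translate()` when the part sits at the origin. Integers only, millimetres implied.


translate([254, 315, 0]) cube([163, 291, 8]);
translate([254, 315, 8]) cube([163, 8, 222]);
translate([254, 598, 8]) cube([163, 8, 222]);
translate([254, 323, 8]) cube([8, 275, 222]);
translate([409, 323, 8]) cube([8, 275, 222]);


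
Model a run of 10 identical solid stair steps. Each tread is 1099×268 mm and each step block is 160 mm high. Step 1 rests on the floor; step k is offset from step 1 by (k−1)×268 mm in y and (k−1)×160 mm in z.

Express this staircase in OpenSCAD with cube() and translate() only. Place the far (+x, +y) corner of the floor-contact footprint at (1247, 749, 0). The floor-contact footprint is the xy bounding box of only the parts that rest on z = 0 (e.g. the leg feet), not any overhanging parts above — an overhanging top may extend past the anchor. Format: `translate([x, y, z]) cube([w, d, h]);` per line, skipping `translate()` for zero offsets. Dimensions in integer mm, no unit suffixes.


translate([148, 481, 0]) cube([1099, 268, 160]);
translate([148, 749, 160]) cube([1099, 268, 160]);
translate([148, 1017, 320]) cube([1099, 268, 160]);
translate([148, 1285, 480]) cube([1099, 268, 160]);
translate([148, 1553, 640]) cube([1099, 268, 160]);
translate([148, 1821, 800]) cube([1099, 268, 160]);
translate([148, 2089, 960]) cube([1099, 268, 160]);
translate([148, 2357, 1120]) cube([1099, 268, 160]);
translate([148, 2625, 1280]) cube([1099, 268, 160]);
translate([148, 2893, 1440]) cube([1099, 268, 160]);


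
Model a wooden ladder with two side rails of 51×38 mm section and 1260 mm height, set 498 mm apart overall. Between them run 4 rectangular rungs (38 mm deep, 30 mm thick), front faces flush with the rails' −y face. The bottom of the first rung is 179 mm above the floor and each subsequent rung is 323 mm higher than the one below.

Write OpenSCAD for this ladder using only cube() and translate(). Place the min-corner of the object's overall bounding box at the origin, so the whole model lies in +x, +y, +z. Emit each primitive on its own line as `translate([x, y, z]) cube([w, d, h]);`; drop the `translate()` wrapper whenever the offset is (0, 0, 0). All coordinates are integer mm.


cube([51, 38, 1260]);
translate([447, 0, 0]) cube([51, 38, 1260]);
translate([51, 0, 179]) cube([396, 38, 30]);
translate([51, 0, 502]) cube([396, 38, 30]);
translate([51, 0, 825]) cube([396, 38, 30]);
translate([51, 0, 1148]) cube([396, 38, 30]);


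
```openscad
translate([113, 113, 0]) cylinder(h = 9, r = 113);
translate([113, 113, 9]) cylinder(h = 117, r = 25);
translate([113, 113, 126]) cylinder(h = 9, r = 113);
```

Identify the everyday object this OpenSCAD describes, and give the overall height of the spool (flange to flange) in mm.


A spool. The overall height is 135 mm.

Three coaxial cylinders, large–small–large — a spool. Two 9 mm flanges and a 117 mm core give 9 + 117 + 9 = 135 mm.


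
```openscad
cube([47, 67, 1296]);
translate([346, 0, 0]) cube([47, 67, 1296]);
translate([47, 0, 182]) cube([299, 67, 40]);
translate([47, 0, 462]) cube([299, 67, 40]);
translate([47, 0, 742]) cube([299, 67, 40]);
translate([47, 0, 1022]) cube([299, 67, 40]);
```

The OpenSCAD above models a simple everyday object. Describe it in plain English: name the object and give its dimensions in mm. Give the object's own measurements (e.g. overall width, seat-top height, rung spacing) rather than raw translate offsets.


A straight ladder. Two 47×67 mm vertical rails, 1296 mm tall, stand 393 mm apart (outside-to-outside) with their front faces coplanar on the −y side. 4 rungs, each 67 mm deep and 40 mm tall, span between the inner faces of the rails, front faces flush with the rails. The lowest rung's underside is at z = 182 mm and rungs are spaced 280 mm apart (underside to underside).


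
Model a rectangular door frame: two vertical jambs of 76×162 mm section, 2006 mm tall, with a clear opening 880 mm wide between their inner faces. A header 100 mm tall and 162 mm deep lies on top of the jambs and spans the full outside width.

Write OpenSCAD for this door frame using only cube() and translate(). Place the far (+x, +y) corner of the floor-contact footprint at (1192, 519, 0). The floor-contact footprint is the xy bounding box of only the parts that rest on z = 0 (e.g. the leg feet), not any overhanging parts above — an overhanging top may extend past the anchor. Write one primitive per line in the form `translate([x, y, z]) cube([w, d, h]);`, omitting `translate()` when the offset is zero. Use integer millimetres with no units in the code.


translate([160, 357, 0]) cube([76, 162, 2006]);
translate([1116, 357, 0]) cube([76, 162, 2006]);
translate([160, 357, 2006]) cube([1032, 162, 100]);


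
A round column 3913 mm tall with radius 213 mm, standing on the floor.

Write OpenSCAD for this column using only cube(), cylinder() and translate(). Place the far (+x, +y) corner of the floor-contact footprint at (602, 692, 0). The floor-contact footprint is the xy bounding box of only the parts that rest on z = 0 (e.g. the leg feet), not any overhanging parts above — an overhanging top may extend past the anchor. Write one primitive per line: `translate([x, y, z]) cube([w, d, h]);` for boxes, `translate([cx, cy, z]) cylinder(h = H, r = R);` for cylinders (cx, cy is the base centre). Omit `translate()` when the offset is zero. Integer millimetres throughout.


translate([389, 479, 0]) cylinder(h = 3913, r = 213);


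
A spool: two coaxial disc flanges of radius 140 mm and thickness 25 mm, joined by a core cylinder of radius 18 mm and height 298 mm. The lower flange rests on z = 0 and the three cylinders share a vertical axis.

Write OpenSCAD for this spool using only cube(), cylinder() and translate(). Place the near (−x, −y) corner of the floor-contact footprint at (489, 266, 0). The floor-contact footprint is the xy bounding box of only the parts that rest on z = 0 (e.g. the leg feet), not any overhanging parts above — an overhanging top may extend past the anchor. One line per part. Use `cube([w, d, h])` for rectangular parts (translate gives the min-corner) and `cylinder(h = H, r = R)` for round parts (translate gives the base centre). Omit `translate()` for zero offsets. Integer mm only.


translate([629, 406, 0]) cylinder(h = 25, r = 140);
translate([629, 406, 25]) cylinder(h = 298, r = 18);
translate([629, 406, 323]) cylinder(h = 25, r = 140);


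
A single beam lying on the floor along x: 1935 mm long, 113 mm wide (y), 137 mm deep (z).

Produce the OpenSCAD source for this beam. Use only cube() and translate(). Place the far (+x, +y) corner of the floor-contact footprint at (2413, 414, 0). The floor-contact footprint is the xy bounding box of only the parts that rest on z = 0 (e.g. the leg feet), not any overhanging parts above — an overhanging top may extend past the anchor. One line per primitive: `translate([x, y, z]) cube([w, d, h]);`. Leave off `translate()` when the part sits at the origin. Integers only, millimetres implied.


translate([478, 301, 0]) cube([1935, 113, 137]);


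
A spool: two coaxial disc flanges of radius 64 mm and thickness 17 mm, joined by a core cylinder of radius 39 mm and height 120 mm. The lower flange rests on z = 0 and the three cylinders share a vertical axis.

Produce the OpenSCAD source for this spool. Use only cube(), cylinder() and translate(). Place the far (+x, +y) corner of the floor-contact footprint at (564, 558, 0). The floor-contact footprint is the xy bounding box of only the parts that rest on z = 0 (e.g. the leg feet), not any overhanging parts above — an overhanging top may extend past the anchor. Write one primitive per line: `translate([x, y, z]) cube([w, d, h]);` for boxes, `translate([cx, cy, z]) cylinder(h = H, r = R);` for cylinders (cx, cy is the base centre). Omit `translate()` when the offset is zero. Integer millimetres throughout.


translate([500, 494, 0]) cylinder(h = 17, r = 64);
translate([500, 494, 17]) cylinder(h = 120, r = 39);
translate([500, 494, 137]) cylinder(h = 17, r = 64);


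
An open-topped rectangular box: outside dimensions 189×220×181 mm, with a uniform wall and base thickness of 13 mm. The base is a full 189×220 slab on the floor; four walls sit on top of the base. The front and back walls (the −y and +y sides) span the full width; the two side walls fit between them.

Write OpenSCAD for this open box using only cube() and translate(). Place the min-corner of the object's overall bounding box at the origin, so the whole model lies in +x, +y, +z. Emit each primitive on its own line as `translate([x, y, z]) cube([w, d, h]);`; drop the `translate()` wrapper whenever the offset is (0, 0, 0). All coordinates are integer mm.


cube([189, 220, 13]);
translate([0, 0, 13]) cube([189, 13, 168]);
translate([0, 207, 13]) cube([189, 13, 168]);
translate([0, 13, 13]) cube([13, 194, 168]);
translate([176, 13, 13]) cube([13, 194, 168]);


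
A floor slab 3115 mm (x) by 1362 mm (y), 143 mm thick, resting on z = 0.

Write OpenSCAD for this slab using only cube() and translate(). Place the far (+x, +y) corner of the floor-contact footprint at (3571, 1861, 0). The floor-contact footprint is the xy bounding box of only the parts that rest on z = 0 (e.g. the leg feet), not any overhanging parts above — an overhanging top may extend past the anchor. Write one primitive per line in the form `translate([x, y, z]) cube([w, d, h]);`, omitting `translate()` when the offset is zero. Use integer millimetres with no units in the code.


translate([456, 499, 0]) cube([3115, 1362, 143]);


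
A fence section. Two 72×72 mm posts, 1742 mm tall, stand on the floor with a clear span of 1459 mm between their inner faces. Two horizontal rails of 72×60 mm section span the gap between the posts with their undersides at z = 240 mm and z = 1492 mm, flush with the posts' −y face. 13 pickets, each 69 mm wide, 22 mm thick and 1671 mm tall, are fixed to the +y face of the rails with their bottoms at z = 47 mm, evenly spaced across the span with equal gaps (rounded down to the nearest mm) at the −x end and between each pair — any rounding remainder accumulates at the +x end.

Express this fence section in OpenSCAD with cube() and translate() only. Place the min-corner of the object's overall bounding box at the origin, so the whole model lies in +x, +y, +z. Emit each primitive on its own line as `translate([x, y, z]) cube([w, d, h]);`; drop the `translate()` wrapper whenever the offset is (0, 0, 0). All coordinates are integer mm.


cube([72, 72, 1742]);
translate([1531, 0, 0]) cube([72, 72, 1742]);
translate([72, 0, 240]) cube([1459, 72, 60]);
translate([72, 0, 1492]) cube([1459, 72, 60]);
translate([112, 72, 47]) cube([69, 22, 1671]);
translate([221, 72, 47]) cube([69, 22, 1671]);
translate([330, 72, 47]) cube([69, 22, 1671]);
translate([439, 72, 47]) cube([69, 22, 1671]);
translate([548, 72, 47]) cube([69, 22, 1671]);
translate([657, 72, 47]) cube([69, 22, 1671]);
translate([766, 72, 47]) cube([69, 22, 1671]);
translate([875, 72, 47]) cube([69, 22, 1671]);
translate([984, 72, 47]) cube([69, 22, 1671]);
translate([1093, 72, 47]) cube([69, 22, 1671]);
translate([1202, 72, 47]) cube([69, 22, 1671]);
translate([1311, 72, 47]) cube([69, 22, 1671]);
translate([1420, 72, 47]) cube([69, 22, 1671]);


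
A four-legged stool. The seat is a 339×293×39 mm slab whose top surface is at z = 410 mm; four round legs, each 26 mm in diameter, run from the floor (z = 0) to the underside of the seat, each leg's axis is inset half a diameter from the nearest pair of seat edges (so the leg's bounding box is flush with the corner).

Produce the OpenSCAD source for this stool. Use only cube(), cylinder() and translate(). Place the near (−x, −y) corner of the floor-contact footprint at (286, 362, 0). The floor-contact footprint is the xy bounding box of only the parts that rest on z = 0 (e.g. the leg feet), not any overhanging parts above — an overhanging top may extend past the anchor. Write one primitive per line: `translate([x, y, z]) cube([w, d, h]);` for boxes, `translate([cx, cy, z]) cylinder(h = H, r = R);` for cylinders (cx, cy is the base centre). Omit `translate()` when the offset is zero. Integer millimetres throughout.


// leg_h = 410 - 39 = 371
translate([286, 362, 371]) cube([339, 293, 39]);
translate([299, 375, 0]) cylinder(h = 371, r = 13);
translate([612, 375, 0]) cylinder(h = 371, r = 13);
translate([299, 642, 0]) cylinder(h = 371, r = 13);
translate([612, 642, 0]) cylinder(h = 371, r = 13);


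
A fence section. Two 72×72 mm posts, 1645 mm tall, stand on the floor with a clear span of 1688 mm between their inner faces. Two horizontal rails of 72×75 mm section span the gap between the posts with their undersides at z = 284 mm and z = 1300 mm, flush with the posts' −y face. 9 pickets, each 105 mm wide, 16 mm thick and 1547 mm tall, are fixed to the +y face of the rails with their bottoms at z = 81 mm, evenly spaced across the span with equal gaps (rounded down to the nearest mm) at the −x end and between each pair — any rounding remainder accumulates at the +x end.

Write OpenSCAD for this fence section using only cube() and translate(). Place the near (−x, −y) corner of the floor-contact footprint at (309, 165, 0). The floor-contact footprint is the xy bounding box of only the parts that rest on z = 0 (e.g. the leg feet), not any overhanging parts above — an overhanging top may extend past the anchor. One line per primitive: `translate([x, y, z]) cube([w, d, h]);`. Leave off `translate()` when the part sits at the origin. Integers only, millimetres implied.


translate([309, 165, 0]) cube([72, 72, 1645]);
translate([2069, 165, 0]) cube([72, 72, 1645]);
translate([381, 165, 284]) cube([1688, 72, 75]);
translate([381, 165, 1300]) cube([1688, 72, 75]);
translate([455, 237, 81]) cube([105, 16, 1547]);
translate([634, 237, 81]) cube([105, 16, 1547]);
translate([813, 237, 81]) cube([105, 16, 1547]);
translate([992, 237, 81]) cube([105, 16, 1547]);
translate([1171, 237, 81]) cube([105, 16, 1547]);
translate([1350, 237, 81]) cube([105, 16, 1547]);
translate([1529, 237, 81]) cube([105, 16, 1547]);
translate([1708, 237, 81]) cube([105, 16, 1547]);
translate([1887, 237, 81]) cube([105, 16, 1547]);


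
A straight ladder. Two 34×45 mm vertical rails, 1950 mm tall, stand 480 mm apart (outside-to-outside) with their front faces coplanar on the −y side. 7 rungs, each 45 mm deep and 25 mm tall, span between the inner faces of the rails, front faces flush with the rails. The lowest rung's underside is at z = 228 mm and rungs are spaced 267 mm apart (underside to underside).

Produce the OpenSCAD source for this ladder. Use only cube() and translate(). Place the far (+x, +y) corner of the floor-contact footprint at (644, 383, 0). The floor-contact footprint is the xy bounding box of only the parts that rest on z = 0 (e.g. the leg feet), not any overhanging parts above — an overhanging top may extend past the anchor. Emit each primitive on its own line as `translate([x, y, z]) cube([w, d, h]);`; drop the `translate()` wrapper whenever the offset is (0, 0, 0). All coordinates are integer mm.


translate([164, 338, 0]) cube([34, 45, 1950]);
translate([610, 338, 0]) cube([34, 45, 1950]);
translate([198, 338, 228]) cube([412, 45, 25]);
translate([198, 338, 495]) cube([412, 45, 25]);
translate([198, 338, 762]) cube([412, 45, 25]);
translate([198, 338, 1029]) cube([412, 45, 25]);
translate([198, 338, 1296]) cube([412, 45, 25]);
translate([198, 338, 1563]) cube([412, 45, 25]);
translate([198, 338, 1830]) cube([412, 45, 25]);


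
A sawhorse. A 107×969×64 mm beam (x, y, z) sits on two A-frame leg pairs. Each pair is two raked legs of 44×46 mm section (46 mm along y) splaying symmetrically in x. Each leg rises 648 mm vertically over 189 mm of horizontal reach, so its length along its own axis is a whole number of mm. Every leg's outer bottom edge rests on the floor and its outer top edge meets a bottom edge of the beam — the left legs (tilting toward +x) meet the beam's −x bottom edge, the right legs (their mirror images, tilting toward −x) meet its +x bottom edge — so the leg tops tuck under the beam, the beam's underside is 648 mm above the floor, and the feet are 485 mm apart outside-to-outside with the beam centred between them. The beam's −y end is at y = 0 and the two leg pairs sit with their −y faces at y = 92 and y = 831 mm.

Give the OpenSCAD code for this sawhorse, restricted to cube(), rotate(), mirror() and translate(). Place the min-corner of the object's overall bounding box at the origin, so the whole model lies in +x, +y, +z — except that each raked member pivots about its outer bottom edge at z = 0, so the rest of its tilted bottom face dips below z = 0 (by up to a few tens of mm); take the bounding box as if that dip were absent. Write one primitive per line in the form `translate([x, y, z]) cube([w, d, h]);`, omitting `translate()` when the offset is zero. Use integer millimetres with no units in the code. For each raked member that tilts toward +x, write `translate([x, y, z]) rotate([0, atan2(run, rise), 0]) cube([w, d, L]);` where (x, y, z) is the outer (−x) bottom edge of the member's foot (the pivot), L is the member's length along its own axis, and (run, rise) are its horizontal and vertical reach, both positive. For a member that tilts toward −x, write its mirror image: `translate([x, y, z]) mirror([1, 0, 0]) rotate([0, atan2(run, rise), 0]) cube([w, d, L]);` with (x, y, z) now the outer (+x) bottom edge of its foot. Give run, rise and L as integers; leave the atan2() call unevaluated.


translate([189, 0, 648]) cube([107, 969, 64]);
translate([0, 92, 0]) rotate([0, atan2(189, 648), 0]) cube([44, 46, 675]);
translate([485, 92, 0]) mirror([1, 0, 0]) rotate([0, atan2(189, 648), 0]) cube([44, 46, 675]);
translate([0, 831, 0]) rotate([0, atan2(189, 648), 0]) cube([44, 46, 675]);
translate([485, 831, 0]) mirror([1, 0, 0]) rotate([0, atan2(189, 648), 0]) cube([44, 46, 675]);


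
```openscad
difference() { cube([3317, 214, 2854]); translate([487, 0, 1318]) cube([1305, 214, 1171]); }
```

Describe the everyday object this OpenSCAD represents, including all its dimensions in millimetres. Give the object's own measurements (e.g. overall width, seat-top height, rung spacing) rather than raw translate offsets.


A wall 3317 mm long (x), 214 mm thick (y), 2854 mm tall, with a rectangular window opening cut through it. The opening is 1305 mm wide and 1171 mm tall; its sill is at z = 1318 mm and its near (−x) edge is 487 mm from the wall's −x end. The opening passes through the full wall thickness.


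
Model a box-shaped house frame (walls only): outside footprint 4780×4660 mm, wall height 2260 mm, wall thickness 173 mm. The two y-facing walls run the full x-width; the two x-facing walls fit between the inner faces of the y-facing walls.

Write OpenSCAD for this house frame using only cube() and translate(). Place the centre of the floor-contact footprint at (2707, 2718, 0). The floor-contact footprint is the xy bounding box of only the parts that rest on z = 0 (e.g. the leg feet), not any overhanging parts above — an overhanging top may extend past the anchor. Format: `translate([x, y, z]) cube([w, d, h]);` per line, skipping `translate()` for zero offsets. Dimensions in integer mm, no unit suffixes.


translate([317, 388, 0]) cube([4780, 173, 2260]);
translate([317, 4875, 0]) cube([4780, 173, 2260]);
translate([317, 561, 0]) cube([173, 4314, 2260]);
translate([4924, 561, 0]) cube([173, 4314, 2260]);


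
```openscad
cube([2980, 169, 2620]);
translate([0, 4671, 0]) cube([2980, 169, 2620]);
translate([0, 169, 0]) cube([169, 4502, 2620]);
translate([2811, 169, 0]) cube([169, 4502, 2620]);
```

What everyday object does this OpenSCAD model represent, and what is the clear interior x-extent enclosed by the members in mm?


A house (or room) frame. The interior width is 2642 mm.

Four 2620 mm walls enclosing a rectangle with no floor or roof — a room or house frame. Outside width is 2980 mm and wall thickness is 169 mm, so the interior width is 2980 − 2 × 169 = 2642 mm.


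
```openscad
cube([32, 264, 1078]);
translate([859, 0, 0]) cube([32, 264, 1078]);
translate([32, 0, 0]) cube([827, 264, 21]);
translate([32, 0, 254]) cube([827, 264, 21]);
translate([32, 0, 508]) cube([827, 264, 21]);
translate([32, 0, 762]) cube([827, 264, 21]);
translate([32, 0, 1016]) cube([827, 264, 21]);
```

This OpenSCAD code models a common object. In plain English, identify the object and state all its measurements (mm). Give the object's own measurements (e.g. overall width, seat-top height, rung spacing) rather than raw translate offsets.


An open bookshelf. Two side panels, each 32 mm thick, 264 mm deep and 1078 mm tall, stand 891 mm apart (outside-to-outside). Between them sit 5 shelves, each 21 mm thick and 264 mm deep, spanning the full gap between the sides. The bottom shelf rests on the floor (its underside at z = 0) and the clear gap between one shelf's top and the next shelf's underside is 233 mm.


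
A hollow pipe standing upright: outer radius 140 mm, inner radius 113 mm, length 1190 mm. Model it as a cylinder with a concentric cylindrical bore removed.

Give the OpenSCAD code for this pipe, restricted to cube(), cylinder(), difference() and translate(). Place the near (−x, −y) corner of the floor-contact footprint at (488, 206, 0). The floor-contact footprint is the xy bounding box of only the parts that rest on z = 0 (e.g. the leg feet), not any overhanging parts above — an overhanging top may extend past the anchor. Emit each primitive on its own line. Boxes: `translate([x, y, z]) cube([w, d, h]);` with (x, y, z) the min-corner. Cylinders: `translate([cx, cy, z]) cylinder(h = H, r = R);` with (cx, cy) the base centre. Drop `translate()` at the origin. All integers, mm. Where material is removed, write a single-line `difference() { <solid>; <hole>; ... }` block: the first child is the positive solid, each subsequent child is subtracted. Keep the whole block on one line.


difference() { translate([628, 346, 0]) cylinder(h = 1190, r = 140); translate([628, 346, 0]) cylinder(h = 1190, r = 113); }


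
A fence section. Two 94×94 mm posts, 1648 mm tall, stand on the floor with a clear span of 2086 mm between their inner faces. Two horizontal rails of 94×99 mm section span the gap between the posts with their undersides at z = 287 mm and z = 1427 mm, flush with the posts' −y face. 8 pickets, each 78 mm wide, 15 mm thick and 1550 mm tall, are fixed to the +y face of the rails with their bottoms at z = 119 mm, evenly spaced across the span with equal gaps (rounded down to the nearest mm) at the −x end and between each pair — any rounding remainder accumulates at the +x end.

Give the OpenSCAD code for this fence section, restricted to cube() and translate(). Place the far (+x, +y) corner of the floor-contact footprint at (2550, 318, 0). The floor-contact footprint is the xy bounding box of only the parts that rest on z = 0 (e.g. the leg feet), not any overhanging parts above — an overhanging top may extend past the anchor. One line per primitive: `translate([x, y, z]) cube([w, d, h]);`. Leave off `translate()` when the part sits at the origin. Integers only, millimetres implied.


translate([276, 224, 0]) cube([94, 94, 1648]);
translate([2456, 224, 0]) cube([94, 94, 1648]);
translate([370, 224, 287]) cube([2086, 94, 99]);
translate([370, 224, 1427]) cube([2086, 94, 99]);
translate([532, 318, 119]) cube([78, 15, 1550]);
translate([772, 318, 119]) cube([78, 15, 1550]);
translate([1012, 318, 119]) cube([78, 15, 1550]);
translate([1252, 318, 119]) cube([78, 15, 1550]);
translate([1492, 318, 119]) cube([78, 15, 1550]);
translate([1732, 318, 119]) cube([78, 15, 1550]);
translate([1972, 318, 119]) cube([78, 15, 1550]);
translate([2212, 318, 119]) cube([78, 15, 1550]);


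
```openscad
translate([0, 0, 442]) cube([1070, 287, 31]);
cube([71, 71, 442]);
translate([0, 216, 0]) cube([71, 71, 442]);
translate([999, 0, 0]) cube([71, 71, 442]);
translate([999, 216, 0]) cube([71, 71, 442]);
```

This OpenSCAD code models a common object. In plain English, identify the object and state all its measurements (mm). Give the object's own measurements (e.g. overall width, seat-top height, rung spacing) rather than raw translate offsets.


A bench: a 1070×287 mm seat slab, 31 mm thick, top at z = 473 mm, on four 71×71 mm square legs flush with the seat corners and standing on z = 0.


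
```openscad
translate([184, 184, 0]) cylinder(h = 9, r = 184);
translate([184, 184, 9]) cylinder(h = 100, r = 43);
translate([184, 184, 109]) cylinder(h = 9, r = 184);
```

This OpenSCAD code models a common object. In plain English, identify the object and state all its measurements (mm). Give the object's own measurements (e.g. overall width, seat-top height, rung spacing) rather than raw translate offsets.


A spool: two coaxial disc flanges of radius 184 mm and thickness 9 mm, joined by a core cylinder of radius 43 mm and height 100 mm. The lower flange rests on z = 0 and the three cylinders share a vertical axis.


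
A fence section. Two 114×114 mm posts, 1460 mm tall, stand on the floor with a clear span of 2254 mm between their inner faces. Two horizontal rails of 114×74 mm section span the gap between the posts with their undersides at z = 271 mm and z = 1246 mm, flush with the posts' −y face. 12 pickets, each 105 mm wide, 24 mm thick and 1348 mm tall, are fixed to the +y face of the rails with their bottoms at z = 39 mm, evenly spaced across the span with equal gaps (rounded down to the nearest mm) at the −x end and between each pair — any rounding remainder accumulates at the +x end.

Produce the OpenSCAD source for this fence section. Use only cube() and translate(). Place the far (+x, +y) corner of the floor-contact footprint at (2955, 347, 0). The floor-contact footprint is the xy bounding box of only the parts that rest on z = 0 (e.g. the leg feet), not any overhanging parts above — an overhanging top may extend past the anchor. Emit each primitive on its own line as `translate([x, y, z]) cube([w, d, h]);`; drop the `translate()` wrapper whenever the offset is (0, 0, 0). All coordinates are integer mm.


translate([473, 233, 0]) cube([114, 114, 1460]);
translate([2841, 233, 0]) cube([114, 114, 1460]);
translate([587, 233, 271]) cube([2254, 114, 74]);
translate([587, 233, 1246]) cube([2254, 114, 74]);
translate([663, 347, 39]) cube([105, 24, 1348]);
translate([844, 347, 39]) cube([105, 24, 1348]);
translate([1025, 347, 39]) cube([105, 24, 1348]);
translate([1206, 347, 39]) cube([105, 24, 1348]);
translate([1387, 347, 39]) cube([105, 24, 1348]);
translate([1568, 347, 39]) cube([105, 24, 1348]);
translate([1749, 347, 39]) cube([105, 24, 1348]);
translate([1930, 347, 39]) cube([105, 24, 1348]);
translate([2111, 347, 39]) cube([105, 24, 1348]);
translate([2292, 347, 39]) cube([105, 24, 1348]);
translate([2473, 347, 39]) cube([105, 24, 1348]);
translate([2654, 347, 39]) cube([105, 24, 1348]);


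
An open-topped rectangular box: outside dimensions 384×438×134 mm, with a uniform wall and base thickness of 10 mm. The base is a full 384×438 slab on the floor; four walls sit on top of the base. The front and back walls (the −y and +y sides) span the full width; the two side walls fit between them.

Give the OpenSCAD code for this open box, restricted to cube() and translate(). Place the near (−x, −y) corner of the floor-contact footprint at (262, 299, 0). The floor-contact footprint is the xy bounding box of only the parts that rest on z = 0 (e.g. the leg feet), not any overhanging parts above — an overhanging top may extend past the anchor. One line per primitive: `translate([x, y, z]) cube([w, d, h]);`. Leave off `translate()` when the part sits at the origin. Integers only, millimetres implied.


translate([262, 299, 0]) cube([384, 438, 10]);
translate([262, 299, 10]) cube([384, 10, 124]);
translate([262, 727, 10]) cube([384, 10, 124]);
translate([262, 309, 10]) cube([10, 418, 124]);
translate([636, 309, 10]) cube([10, 418, 124]);


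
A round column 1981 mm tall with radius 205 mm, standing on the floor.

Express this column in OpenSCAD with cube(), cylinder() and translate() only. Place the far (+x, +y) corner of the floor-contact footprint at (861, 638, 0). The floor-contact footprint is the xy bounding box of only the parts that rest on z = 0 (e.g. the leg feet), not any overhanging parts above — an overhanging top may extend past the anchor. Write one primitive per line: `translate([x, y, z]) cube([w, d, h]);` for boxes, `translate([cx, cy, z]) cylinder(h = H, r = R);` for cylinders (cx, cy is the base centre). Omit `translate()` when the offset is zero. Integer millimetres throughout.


translate([656, 433, 0]) cylinder(h = 1981, r = 205);


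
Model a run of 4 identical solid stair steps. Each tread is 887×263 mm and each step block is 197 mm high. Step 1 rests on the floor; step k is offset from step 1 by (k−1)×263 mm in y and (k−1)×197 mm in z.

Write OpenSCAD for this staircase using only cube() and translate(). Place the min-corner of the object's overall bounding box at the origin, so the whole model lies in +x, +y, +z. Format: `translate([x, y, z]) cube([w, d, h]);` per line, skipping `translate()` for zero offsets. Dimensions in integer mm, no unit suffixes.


cube([887, 263, 197]);
translate([0, 263, 197]) cube([887, 263, 197]);
translate([0, 526, 394]) cube([887, 263, 197]);
translate([0, 789, 591]) cube([887, 263, 197]);


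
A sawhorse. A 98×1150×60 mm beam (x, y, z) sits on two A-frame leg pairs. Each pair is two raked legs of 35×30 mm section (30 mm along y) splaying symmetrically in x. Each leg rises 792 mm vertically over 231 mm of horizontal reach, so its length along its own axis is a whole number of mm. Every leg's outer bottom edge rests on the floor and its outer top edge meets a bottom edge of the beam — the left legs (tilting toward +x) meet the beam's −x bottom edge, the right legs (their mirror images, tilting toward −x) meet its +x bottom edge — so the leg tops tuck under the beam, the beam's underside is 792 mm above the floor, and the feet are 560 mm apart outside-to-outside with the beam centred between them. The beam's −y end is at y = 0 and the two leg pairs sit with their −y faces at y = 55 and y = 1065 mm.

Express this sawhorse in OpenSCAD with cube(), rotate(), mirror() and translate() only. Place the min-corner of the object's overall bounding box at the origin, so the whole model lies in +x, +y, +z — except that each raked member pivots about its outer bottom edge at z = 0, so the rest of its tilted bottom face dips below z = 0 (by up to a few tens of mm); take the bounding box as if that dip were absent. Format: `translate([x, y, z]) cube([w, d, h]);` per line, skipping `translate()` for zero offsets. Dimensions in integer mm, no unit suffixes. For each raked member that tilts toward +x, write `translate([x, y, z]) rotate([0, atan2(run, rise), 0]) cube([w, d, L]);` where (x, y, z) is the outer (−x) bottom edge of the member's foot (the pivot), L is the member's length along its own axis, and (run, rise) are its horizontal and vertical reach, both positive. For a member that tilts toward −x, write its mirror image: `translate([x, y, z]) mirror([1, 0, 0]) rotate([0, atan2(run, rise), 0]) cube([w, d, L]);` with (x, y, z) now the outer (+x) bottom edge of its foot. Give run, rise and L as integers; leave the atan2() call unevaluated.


// leg length = √(231² + 792²) = 825
// right-leg outer foot x = 2·231 + 98 = 560
// beam min-corner = (231, 0, 792)
translate([231, 0, 792]) cube([98, 1150, 60]);
translate([0, 55, 0]) rotate([0, atan2(231, 792), 0]) cube([35, 30, 825]);
translate([560, 55, 0]) mirror([1, 0, 0]) rotate([0, atan2(231, 792), 0]) cube([35, 30, 825]);
translate([0, 1065, 0]) rotate([0, atan2(231, 792), 0]) cube([35, 30, 825]);
translate([560, 1065, 0]) mirror([1, 0, 0]) rotate([0, atan2(231, 792), 0]) cube([35, 30, 825]);


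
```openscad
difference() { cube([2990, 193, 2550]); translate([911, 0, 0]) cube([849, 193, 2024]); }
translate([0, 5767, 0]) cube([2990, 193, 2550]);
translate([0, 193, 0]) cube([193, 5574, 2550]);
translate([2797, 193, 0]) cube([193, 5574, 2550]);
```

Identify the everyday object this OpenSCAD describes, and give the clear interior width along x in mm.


A single room. The interior width is 2604 mm.

Four walls enclosing a rectangle with a door in the front wall — a room. Outside width 2990 minus two 193 mm walls gives 2604 mm.


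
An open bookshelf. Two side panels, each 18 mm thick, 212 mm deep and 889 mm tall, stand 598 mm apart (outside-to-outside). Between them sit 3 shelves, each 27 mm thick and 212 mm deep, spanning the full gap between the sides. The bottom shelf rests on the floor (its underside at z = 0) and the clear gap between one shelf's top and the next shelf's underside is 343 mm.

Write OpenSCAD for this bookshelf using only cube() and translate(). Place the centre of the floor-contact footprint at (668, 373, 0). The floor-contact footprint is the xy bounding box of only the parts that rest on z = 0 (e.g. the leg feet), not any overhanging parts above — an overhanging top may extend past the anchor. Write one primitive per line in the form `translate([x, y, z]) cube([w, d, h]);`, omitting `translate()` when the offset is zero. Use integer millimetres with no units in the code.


translate([369, 267, 0]) cube([18, 212, 889]);
translate([949, 267, 0]) cube([18, 212, 889]);
translate([387, 267, 0]) cube([562, 212, 27]);
translate([387, 267, 370]) cube([562, 212, 27]);
translate([387, 267, 740]) cube([562, 212, 27]);


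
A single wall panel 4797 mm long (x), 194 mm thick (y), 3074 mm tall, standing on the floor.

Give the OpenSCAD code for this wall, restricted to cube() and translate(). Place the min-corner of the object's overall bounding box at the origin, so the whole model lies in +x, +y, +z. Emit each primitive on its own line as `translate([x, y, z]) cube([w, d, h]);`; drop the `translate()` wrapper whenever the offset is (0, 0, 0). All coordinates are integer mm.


cube([4797, 194, 3074]);


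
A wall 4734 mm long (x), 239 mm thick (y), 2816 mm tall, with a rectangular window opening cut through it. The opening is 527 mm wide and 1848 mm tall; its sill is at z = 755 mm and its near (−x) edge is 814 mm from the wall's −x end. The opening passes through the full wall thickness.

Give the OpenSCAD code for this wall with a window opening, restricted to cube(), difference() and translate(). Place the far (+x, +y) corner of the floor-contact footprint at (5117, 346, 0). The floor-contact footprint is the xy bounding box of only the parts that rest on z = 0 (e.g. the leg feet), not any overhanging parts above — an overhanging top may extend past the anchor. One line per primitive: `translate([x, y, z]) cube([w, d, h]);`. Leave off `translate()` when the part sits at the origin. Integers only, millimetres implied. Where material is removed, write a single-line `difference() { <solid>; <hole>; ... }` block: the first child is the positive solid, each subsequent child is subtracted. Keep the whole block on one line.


difference() { translate([383, 107, 0]) cube([4734, 239, 2816]); translate([1197, 107, 755]) cube([527, 239, 1848]); }


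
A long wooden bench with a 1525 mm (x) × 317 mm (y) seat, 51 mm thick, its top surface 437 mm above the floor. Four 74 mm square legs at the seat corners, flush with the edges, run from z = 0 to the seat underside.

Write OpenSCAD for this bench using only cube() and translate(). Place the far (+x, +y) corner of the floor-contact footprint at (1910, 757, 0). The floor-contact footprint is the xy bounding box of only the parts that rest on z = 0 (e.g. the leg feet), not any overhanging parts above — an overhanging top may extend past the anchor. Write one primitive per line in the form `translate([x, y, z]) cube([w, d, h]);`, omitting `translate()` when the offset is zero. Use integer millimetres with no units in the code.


translate([385, 440, 386]) cube([1525, 317, 51]);
translate([385, 440, 0]) cube([74, 74, 386]);
translate([385, 683, 0]) cube([74, 74, 386]);
translate([1836, 440, 0]) cube([74, 74, 386]);
translate([1836, 683, 0]) cube([74, 74, 386]);


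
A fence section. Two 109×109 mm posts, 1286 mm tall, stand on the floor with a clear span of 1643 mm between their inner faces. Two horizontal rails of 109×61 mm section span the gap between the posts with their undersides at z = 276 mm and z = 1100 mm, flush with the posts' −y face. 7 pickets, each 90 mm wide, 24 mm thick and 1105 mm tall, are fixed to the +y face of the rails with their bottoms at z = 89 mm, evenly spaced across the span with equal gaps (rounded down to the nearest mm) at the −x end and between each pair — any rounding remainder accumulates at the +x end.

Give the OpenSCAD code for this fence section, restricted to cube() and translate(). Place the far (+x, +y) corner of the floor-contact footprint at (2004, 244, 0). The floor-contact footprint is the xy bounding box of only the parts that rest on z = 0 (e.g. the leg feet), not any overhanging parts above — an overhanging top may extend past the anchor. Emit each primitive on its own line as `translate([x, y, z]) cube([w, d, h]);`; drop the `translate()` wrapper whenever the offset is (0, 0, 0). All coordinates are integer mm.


translate([143, 135, 0]) cube([109, 109, 1286]);
translate([1895, 135, 0]) cube([109, 109, 1286]);
translate([252, 135, 276]) cube([1643, 109, 61]);
translate([252, 135, 1100]) cube([1643, 109, 61]);
translate([378, 244, 89]) cube([90, 24, 1105]);
translate([594, 244, 89]) cube([90, 24, 1105]);
translate([810, 244, 89]) cube([90, 24, 1105]);
translate([1026, 244, 89]) cube([90, 24, 1105]);
translate([1242, 244, 89]) cube([90, 24, 1105]);
translate([1458, 244, 89]) cube([90, 24, 1105]);
translate([1674, 244, 89]) cube([90, 24, 1105]);
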